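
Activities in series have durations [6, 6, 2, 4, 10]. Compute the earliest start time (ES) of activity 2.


Activity 2 starts after activities 1 through 1 complete.
Predecessor durations: [6]
ES = 6 = 6

6


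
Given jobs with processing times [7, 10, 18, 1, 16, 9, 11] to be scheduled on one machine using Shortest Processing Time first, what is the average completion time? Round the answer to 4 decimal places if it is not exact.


Sort jobs by processing time (SPT order): [1, 7, 9, 10, 11, 16, 18]
Compute completion times sequentially:
  Job 1: processing = 1, completes at 1
  Job 2: processing = 7, completes at 8
  Job 3: processing = 9, completes at 17
  Job 4: processing = 10, completes at 27
  Job 5: processing = 11, completes at 38
  Job 6: processing = 16, completes at 54
  Job 7: processing = 18, completes at 72
Sum of completion times = 217
Average completion time = 217/7 = 31.0

31.0


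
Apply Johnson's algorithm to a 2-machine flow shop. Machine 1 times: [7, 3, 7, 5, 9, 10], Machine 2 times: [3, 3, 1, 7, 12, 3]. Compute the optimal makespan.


Apply Johnson's rule:
  Group 1 (a <= b): [(2, 3, 3), (4, 5, 7), (5, 9, 12)]
  Group 2 (a > b): [(1, 7, 3), (6, 10, 3), (3, 7, 1)]
Optimal job order: [2, 4, 5, 1, 6, 3]
Schedule:
  Job 2: M1 done at 3, M2 done at 6
  Job 4: M1 done at 8, M2 done at 15
  Job 5: M1 done at 17, M2 done at 29
  Job 1: M1 done at 24, M2 done at 32
  Job 6: M1 done at 34, M2 done at 37
  Job 3: M1 done at 41, M2 done at 42
Makespan = 42

42


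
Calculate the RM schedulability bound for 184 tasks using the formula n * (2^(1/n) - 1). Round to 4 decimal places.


Compute 2^(1/184) = 1.0037742087
Subtract 1: 1.0037742087 - 1 = 0.0037742087
Multiply by n: 184 * 0.0037742087 = 0.6944544008
Round to 4 dp: 0.6945

0.6945


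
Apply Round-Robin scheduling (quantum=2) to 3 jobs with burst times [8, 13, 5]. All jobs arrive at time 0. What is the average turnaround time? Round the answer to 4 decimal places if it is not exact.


Time quantum = 2
Execution trace:
  J1 runs 2 units, time = 2
  J2 runs 2 units, time = 4
  J3 runs 2 units, time = 6
  J1 runs 2 units, time = 8
  J2 runs 2 units, time = 10
  J3 runs 2 units, time = 12
  J1 runs 2 units, time = 14
  J2 runs 2 units, time = 16
  J3 runs 1 units, time = 17
  J1 runs 2 units, time = 19
  J2 runs 2 units, time = 21
  J2 runs 2 units, time = 23
  J2 runs 2 units, time = 25
  J2 runs 1 units, time = 26
Finish times: [19, 26, 17]
Average turnaround = 62/3 = 20.6667

20.6667


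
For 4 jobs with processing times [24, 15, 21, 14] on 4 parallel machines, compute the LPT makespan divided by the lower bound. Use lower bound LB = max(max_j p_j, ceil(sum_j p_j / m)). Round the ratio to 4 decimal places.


LPT order: [24, 21, 15, 14]
Machine loads after assignment: [24, 21, 15, 14]
LPT makespan = 24
Lower bound = max(max_job, ceil(total/4)) = max(24, 19) = 24
Ratio = 24 / 24 = 1.0

1.0


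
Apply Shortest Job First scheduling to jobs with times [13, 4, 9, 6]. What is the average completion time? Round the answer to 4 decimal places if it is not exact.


SJF order (ascending): [4, 6, 9, 13]
Completion times:
  Job 1: burst=4, C=4
  Job 2: burst=6, C=10
  Job 3: burst=9, C=19
  Job 4: burst=13, C=32
Average completion = 65/4 = 16.25

16.25


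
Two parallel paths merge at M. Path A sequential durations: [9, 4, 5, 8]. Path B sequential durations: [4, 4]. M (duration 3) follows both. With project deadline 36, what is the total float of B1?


Forward pass: ES(B1) = sum of predecessors on chain B = 0
EF = ES + duration = 0 + 4 = 4
Backward pass: LF(M) = deadline = 36; LS(M) = 36 - 3 = 33
LF(B1) = LS(M) - sum(successors on chain B) = 33 - 4 = 29
LS = LF - duration = 29 - 4 = 25
Total float = LS - ES = 25 - 0 = 25

25


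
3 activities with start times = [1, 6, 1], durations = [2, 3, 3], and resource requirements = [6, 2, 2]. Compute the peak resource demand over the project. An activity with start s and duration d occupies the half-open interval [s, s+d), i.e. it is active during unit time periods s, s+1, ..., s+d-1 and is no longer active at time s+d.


Each activity i is active on [start_i, start_i + duration_i).
Compute total resource usage per time slot:
  t=0: active resources = [], total = 0
  t=1: active resources = [6, 2], total = 8
  t=2: active resources = [6, 2], total = 8
  t=3: active resources = [2], total = 2
  t=4: active resources = [], total = 0
  t=5: active resources = [], total = 0
  t=6: active resources = [2], total = 2
  t=7: active resources = [2], total = 2
  t=8: active resources = [2], total = 2
Peak resource demand = 8

8


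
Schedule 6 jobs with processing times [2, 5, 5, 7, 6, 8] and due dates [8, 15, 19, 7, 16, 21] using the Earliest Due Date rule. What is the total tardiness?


Sort by due date (EDD order): [(7, 7), (2, 8), (5, 15), (6, 16), (5, 19), (8, 21)]
Compute completion times and tardiness:
  Job 1: p=7, d=7, C=7, tardiness=max(0,7-7)=0
  Job 2: p=2, d=8, C=9, tardiness=max(0,9-8)=1
  Job 3: p=5, d=15, C=14, tardiness=max(0,14-15)=0
  Job 4: p=6, d=16, C=20, tardiness=max(0,20-16)=4
  Job 5: p=5, d=19, C=25, tardiness=max(0,25-19)=6
  Job 6: p=8, d=21, C=33, tardiness=max(0,33-21)=12
Total tardiness = 23

23


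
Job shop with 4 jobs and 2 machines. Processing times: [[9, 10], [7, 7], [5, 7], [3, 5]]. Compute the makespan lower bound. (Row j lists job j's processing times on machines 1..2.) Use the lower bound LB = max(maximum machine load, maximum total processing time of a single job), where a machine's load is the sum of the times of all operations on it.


Machine loads:
  Machine 1: 9 + 7 + 5 + 3 = 24
  Machine 2: 10 + 7 + 7 + 5 = 29
Max machine load = 29
Job totals:
  Job 1: 19
  Job 2: 14
  Job 3: 12
  Job 4: 8
Max job total = 19
Lower bound = max(29, 19) = 29

29


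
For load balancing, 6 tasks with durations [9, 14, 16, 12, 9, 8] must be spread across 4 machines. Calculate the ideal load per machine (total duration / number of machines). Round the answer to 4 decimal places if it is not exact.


Total processing time = 9 + 14 + 16 + 12 + 9 + 8 = 68
Number of machines = 4
Ideal balanced load = 68 / 4 = 17.0

17.0


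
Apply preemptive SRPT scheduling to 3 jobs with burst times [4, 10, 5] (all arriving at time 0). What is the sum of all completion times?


Since all jobs arrive at t=0, SRPT equals SPT ordering.
SPT order: [4, 5, 10]
Completion times:
  Job 1: p=4, C=4
  Job 2: p=5, C=9
  Job 3: p=10, C=19
Total completion time = 4 + 9 + 19 = 32

32


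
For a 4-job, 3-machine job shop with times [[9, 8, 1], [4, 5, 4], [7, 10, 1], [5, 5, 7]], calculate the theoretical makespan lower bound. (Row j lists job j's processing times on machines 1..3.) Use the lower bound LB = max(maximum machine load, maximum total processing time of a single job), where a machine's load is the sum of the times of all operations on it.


Machine loads:
  Machine 1: 9 + 4 + 7 + 5 = 25
  Machine 2: 8 + 5 + 10 + 5 = 28
  Machine 3: 1 + 4 + 1 + 7 = 13
Max machine load = 28
Job totals:
  Job 1: 18
  Job 2: 13
  Job 3: 18
  Job 4: 17
Max job total = 18
Lower bound = max(28, 18) = 28

28


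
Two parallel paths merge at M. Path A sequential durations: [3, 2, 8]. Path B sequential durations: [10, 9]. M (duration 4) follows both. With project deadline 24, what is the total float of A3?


Forward pass: ES(A3) = sum of predecessors on chain A = 5
EF = ES + duration = 5 + 8 = 13
Backward pass: LF(M) = deadline = 24; LS(M) = 24 - 4 = 20
LF(A3) = LS(M) - sum(successors on chain A) = 20 - 0 = 20
LS = LF - duration = 20 - 8 = 12
Total float = LS - ES = 12 - 5 = 7

7


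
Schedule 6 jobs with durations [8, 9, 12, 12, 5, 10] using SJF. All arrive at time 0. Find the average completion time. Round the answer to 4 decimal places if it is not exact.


SJF order (ascending): [5, 8, 9, 10, 12, 12]
Completion times:
  Job 1: burst=5, C=5
  Job 2: burst=8, C=13
  Job 3: burst=9, C=22
  Job 4: burst=10, C=32
  Job 5: burst=12, C=44
  Job 6: burst=12, C=56
Average completion = 172/6 = 28.6667

28.6667


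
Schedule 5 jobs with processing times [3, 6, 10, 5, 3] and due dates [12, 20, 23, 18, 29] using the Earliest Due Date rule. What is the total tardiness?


Sort by due date (EDD order): [(3, 12), (5, 18), (6, 20), (10, 23), (3, 29)]
Compute completion times and tardiness:
  Job 1: p=3, d=12, C=3, tardiness=max(0,3-12)=0
  Job 2: p=5, d=18, C=8, tardiness=max(0,8-18)=0
  Job 3: p=6, d=20, C=14, tardiness=max(0,14-20)=0
  Job 4: p=10, d=23, C=24, tardiness=max(0,24-23)=1
  Job 5: p=3, d=29, C=27, tardiness=max(0,27-29)=0
Total tardiness = 1

1


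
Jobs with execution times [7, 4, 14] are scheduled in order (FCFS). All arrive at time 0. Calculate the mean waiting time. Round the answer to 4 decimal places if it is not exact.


FCFS order (as given): [7, 4, 14]
Waiting times:
  Job 1: wait = 0
  Job 2: wait = 7
  Job 3: wait = 11
Sum of waiting times = 18
Average waiting time = 18/3 = 6.0

6.0


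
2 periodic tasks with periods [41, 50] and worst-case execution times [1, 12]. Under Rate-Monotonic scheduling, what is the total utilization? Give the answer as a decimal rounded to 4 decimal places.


Compute individual utilizations (exact fractions):
  Task 1: C/T = 1/41 (approx. 0.0244)
  Task 2: C/T = 12/50 = 6/25 (approx. 0.24)
Total utilization U = 1/41 + 6/25 = 271/1025
Rounded to 4 decimal places: U = 0.2644
RM (Liu & Layland) bound for 2 tasks = 0.828427; compare with U = 271/1025 (approx. 0.264390)
U <= bound, so schedulable by RM sufficient condition.

0.2644


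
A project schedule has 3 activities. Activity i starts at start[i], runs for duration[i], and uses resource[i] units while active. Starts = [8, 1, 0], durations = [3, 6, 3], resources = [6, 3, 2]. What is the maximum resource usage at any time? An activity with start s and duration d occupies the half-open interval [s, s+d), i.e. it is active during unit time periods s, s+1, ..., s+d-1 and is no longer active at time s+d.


Each activity i is active on [start_i, start_i + duration_i).
Compute total resource usage per time slot:
  t=0: active resources = [2], total = 2
  t=1: active resources = [3, 2], total = 5
  t=2: active resources = [3, 2], total = 5
  t=3: active resources = [3], total = 3
  t=4: active resources = [3], total = 3
  t=5: active resources = [3], total = 3
  t=6: active resources = [3], total = 3
  t=7: active resources = [], total = 0
  t=8: active resources = [6], total = 6
  t=9: active resources = [6], total = 6
  t=10: active resources = [6], total = 6
Peak resource demand = 6

6


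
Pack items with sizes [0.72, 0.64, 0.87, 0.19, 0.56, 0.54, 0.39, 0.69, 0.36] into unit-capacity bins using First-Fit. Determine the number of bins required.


Place items sequentially using First-Fit:
  Item 0.72 -> new Bin 1
  Item 0.64 -> new Bin 2
  Item 0.87 -> new Bin 3
  Item 0.19 -> Bin 1 (now 0.91)
  Item 0.56 -> new Bin 4
  Item 0.54 -> new Bin 5
  Item 0.39 -> Bin 4 (now 0.95)
  Item 0.69 -> new Bin 6
  Item 0.36 -> Bin 2 (now 1.0)
Total bins used = 6

6


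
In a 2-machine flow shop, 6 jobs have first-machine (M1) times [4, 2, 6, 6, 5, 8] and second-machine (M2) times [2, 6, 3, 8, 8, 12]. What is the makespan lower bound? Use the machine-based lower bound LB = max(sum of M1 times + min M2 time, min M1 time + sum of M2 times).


LB1 = sum(M1 times) + min(M2 times) = 31 + 2 = 33
LB2 = min(M1 times) + sum(M2 times) = 2 + 39 = 41
Lower bound = max(LB1, LB2) = max(33, 41) = 41

41


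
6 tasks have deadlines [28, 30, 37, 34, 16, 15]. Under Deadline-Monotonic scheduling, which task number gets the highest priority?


Sort tasks by relative deadline (ascending):
  Task 6: deadline = 15
  Task 5: deadline = 16
  Task 1: deadline = 28
  Task 2: deadline = 30
  Task 4: deadline = 34
  Task 3: deadline = 37
Priority order (highest first): [6, 5, 1, 2, 4, 3]
Highest priority task = 6

6


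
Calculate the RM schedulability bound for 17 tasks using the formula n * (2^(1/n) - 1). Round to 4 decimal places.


Compute 2^(1/17) = 1.0416160107
Subtract 1: 1.0416160107 - 1 = 0.0416160107
Multiply by n: 17 * 0.0416160107 = 0.7074721819
Round to 4 dp: 0.7075

0.7075


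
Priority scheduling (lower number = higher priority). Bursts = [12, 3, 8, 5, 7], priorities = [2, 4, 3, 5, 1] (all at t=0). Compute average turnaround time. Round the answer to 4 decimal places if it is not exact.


Sort by priority (ascending = highest first):
Order: [(1, 7), (2, 12), (3, 8), (4, 3), (5, 5)]
Completion times:
  Priority 1, burst=7, C=7
  Priority 2, burst=12, C=19
  Priority 3, burst=8, C=27
  Priority 4, burst=3, C=30
  Priority 5, burst=5, C=35
Average turnaround = 118/5 = 23.6

23.6


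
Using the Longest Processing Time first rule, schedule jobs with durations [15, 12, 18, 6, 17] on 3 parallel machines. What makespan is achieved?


Sort jobs in decreasing order (LPT): [18, 17, 15, 12, 6]
Assign each job to the least loaded machine:
  Machine 1: jobs [18], load = 18
  Machine 2: jobs [17, 6], load = 23
  Machine 3: jobs [15, 12], load = 27
Makespan = max load = 27

27


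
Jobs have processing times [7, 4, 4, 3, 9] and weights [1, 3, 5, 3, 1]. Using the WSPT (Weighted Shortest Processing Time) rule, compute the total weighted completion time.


Compute p/w ratios and sort ascending (WSPT): [(4, 5), (3, 3), (4, 3), (7, 1), (9, 1)]
Compute weighted completion times:
  Job (p=4,w=5): C=4, w*C=5*4=20
  Job (p=3,w=3): C=7, w*C=3*7=21
  Job (p=4,w=3): C=11, w*C=3*11=33
  Job (p=7,w=1): C=18, w*C=1*18=18
  Job (p=9,w=1): C=27, w*C=1*27=27
Total weighted completion time = 119

119


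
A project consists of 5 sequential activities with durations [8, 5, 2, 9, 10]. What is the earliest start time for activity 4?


Activity 4 starts after activities 1 through 3 complete.
Predecessor durations: [8, 5, 2]
ES = 8 + 5 + 2 = 15

15


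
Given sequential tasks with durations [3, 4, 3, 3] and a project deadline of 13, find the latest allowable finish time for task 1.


LF(activity 1) = deadline - sum of successor durations
Successors: activities 2 through 4 with durations [4, 3, 3]
Sum of successor durations = 10
LF = 13 - 10 = 3

3


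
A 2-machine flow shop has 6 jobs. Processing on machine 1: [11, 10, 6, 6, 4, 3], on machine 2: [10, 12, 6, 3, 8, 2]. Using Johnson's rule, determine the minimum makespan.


Apply Johnson's rule:
  Group 1 (a <= b): [(5, 4, 8), (3, 6, 6), (2, 10, 12)]
  Group 2 (a > b): [(1, 11, 10), (4, 6, 3), (6, 3, 2)]
Optimal job order: [5, 3, 2, 1, 4, 6]
Schedule:
  Job 5: M1 done at 4, M2 done at 12
  Job 3: M1 done at 10, M2 done at 18
  Job 2: M1 done at 20, M2 done at 32
  Job 1: M1 done at 31, M2 done at 42
  Job 4: M1 done at 37, M2 done at 45
  Job 6: M1 done at 40, M2 done at 47
Makespan = 47

47


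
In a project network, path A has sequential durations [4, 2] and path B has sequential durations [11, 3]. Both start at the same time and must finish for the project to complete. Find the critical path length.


Path A total = 4 + 2 = 6
Path B total = 11 + 3 = 14
Critical path = longest path = max(6, 14) = 14

14


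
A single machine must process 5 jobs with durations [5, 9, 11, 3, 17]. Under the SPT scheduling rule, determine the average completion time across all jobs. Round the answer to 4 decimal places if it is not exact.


Sort jobs by processing time (SPT order): [3, 5, 9, 11, 17]
Compute completion times sequentially:
  Job 1: processing = 3, completes at 3
  Job 2: processing = 5, completes at 8
  Job 3: processing = 9, completes at 17
  Job 4: processing = 11, completes at 28
  Job 5: processing = 17, completes at 45
Sum of completion times = 101
Average completion time = 101/5 = 20.2

20.2


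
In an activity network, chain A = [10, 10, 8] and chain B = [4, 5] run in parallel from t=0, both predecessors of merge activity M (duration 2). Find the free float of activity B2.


ES(B2) = sum of predecessors on chain B = 4
EF(B2) = ES + duration = 4 + 5 = 9
Successor of B2 is M. ES(M) = max(sum(A), sum(B)) = max(28, 9) = 28
Free float = ES(successor) - EF(current) = 28 - 9 = 19

19


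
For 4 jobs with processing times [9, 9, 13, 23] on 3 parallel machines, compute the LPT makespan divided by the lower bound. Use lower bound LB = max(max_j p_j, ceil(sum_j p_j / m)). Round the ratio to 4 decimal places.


LPT order: [23, 13, 9, 9]
Machine loads after assignment: [23, 13, 18]
LPT makespan = 23
Lower bound = max(max_job, ceil(total/3)) = max(23, 18) = 23
Ratio = 23 / 23 = 1.0

1.0


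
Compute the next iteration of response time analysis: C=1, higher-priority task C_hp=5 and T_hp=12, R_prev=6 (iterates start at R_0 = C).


R_next = C + ceil(R_prev / T_hp) * C_hp
ceil(6 / 12) = ceil(0.5) = 1
Interference = 1 * 5 = 5
R_next = 1 + 5 = 6
R_next = R_prev, so the iteration has converged (response time = 6).

6


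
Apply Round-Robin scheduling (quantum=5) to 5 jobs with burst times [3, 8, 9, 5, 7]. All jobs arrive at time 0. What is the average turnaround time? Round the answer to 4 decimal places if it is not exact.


Time quantum = 5
Execution trace:
  J1 runs 3 units, time = 3
  J2 runs 5 units, time = 8
  J3 runs 5 units, time = 13
  J4 runs 5 units, time = 18
  J5 runs 5 units, time = 23
  J2 runs 3 units, time = 26
  J3 runs 4 units, time = 30
  J5 runs 2 units, time = 32
Finish times: [3, 26, 30, 18, 32]
Average turnaround = 109/5 = 21.8

21.8


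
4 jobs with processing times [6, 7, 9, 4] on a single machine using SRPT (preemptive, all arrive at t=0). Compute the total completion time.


Since all jobs arrive at t=0, SRPT equals SPT ordering.
SPT order: [4, 6, 7, 9]
Completion times:
  Job 1: p=4, C=4
  Job 2: p=6, C=10
  Job 3: p=7, C=17
  Job 4: p=9, C=26
Total completion time = 4 + 10 + 17 + 26 = 57

57


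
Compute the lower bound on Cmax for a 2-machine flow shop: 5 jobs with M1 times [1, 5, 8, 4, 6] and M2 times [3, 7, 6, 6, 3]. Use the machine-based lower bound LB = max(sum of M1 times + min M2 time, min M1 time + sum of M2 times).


LB1 = sum(M1 times) + min(M2 times) = 24 + 3 = 27
LB2 = min(M1 times) + sum(M2 times) = 1 + 25 = 26
Lower bound = max(LB1, LB2) = max(27, 26) = 27

27


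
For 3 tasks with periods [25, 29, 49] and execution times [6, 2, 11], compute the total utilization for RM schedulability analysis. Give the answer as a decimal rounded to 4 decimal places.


Compute individual utilizations (exact fractions):
  Task 1: C/T = 6/25 (approx. 0.24)
  Task 2: C/T = 2/29 (approx. 0.069)
  Task 3: C/T = 11/49 (approx. 0.2245)
Total utilization U = 6/25 + 2/29 + 11/49 = 18951/35525
Rounded to 4 decimal places: U = 0.5335
RM (Liu & Layland) bound for 3 tasks = 0.779763; compare with U = 18951/35525 (approx. 0.533455)
U <= bound, so schedulable by RM sufficient condition.

0.5335


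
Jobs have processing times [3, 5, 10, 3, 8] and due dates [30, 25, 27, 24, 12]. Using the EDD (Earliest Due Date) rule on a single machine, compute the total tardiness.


Sort by due date (EDD order): [(8, 12), (3, 24), (5, 25), (10, 27), (3, 30)]
Compute completion times and tardiness:
  Job 1: p=8, d=12, C=8, tardiness=max(0,8-12)=0
  Job 2: p=3, d=24, C=11, tardiness=max(0,11-24)=0
  Job 3: p=5, d=25, C=16, tardiness=max(0,16-25)=0
  Job 4: p=10, d=27, C=26, tardiness=max(0,26-27)=0
  Job 5: p=3, d=30, C=29, tardiness=max(0,29-30)=0
Total tardiness = 0

0


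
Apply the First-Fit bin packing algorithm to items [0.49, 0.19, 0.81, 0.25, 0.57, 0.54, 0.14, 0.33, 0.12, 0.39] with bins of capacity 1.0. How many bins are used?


Place items sequentially using First-Fit:
  Item 0.49 -> new Bin 1
  Item 0.19 -> Bin 1 (now 0.68)
  Item 0.81 -> new Bin 2
  Item 0.25 -> Bin 1 (now 0.93)
  Item 0.57 -> new Bin 3
  Item 0.54 -> new Bin 4
  Item 0.14 -> Bin 2 (now 0.95)
  Item 0.33 -> Bin 3 (now 0.9)
  Item 0.12 -> Bin 4 (now 0.66)
  Item 0.39 -> new Bin 5
Total bins used = 5

5


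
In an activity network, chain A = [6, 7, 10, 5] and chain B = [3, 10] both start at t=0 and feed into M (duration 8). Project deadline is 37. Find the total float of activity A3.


Forward pass: ES(A3) = sum of predecessors on chain A = 13
EF = ES + duration = 13 + 10 = 23
Backward pass: LF(M) = deadline = 37; LS(M) = 37 - 8 = 29
LF(A3) = LS(M) - sum(successors on chain A) = 29 - 5 = 24
LS = LF - duration = 24 - 10 = 14
Total float = LS - ES = 14 - 13 = 1

1


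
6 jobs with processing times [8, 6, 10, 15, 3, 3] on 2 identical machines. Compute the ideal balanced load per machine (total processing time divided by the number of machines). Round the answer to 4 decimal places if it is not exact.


Total processing time = 8 + 6 + 10 + 15 + 3 + 3 = 45
Number of machines = 2
Ideal balanced load = 45 / 2 = 22.5

22.5


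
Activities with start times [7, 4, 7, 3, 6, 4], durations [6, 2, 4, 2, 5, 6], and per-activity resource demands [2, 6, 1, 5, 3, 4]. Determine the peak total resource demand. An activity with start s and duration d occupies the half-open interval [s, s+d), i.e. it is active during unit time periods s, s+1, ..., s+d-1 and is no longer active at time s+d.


Each activity i is active on [start_i, start_i + duration_i).
Compute total resource usage per time slot:
  t=0: active resources = [], total = 0
  t=1: active resources = [], total = 0
  t=2: active resources = [], total = 0
  t=3: active resources = [5], total = 5
  t=4: active resources = [6, 5, 4], total = 15
  t=5: active resources = [6, 4], total = 10
  t=6: active resources = [3, 4], total = 7
  t=7: active resources = [2, 1, 3, 4], total = 10
  t=8: active resources = [2, 1, 3, 4], total = 10
  t=9: active resources = [2, 1, 3, 4], total = 10
  t=10: active resources = [2, 1, 3], total = 6
  t=11: active resources = [2], total = 2
  t=12: active resources = [2], total = 2
Peak resource demand = 15

15


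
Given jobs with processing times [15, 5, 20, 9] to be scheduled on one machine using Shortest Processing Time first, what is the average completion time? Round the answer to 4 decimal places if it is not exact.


Sort jobs by processing time (SPT order): [5, 9, 15, 20]
Compute completion times sequentially:
  Job 1: processing = 5, completes at 5
  Job 2: processing = 9, completes at 14
  Job 3: processing = 15, completes at 29
  Job 4: processing = 20, completes at 49
Sum of completion times = 97
Average completion time = 97/4 = 24.25

24.25


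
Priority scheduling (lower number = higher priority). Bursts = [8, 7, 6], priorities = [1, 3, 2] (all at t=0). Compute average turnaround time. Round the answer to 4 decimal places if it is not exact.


Sort by priority (ascending = highest first):
Order: [(1, 8), (2, 6), (3, 7)]
Completion times:
  Priority 1, burst=8, C=8
  Priority 2, burst=6, C=14
  Priority 3, burst=7, C=21
Average turnaround = 43/3 = 14.3333

14.3333


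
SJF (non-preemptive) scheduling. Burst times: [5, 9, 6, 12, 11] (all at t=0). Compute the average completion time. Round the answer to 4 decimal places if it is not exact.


SJF order (ascending): [5, 6, 9, 11, 12]
Completion times:
  Job 1: burst=5, C=5
  Job 2: burst=6, C=11
  Job 3: burst=9, C=20
  Job 4: burst=11, C=31
  Job 5: burst=12, C=43
Average completion = 110/5 = 22.0

22.0


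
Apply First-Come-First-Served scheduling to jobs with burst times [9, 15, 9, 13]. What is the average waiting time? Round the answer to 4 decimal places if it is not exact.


FCFS order (as given): [9, 15, 9, 13]
Waiting times:
  Job 1: wait = 0
  Job 2: wait = 9
  Job 3: wait = 24
  Job 4: wait = 33
Sum of waiting times = 66
Average waiting time = 66/4 = 16.5

16.5


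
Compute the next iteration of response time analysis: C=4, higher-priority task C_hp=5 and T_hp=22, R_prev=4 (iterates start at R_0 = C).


R_next = C + ceil(R_prev / T_hp) * C_hp
ceil(4 / 22) = ceil(0.1818) = 1
Interference = 1 * 5 = 5
R_next = 4 + 5 = 9

9


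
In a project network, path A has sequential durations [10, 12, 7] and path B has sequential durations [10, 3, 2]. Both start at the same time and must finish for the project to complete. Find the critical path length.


Path A total = 10 + 12 + 7 = 29
Path B total = 10 + 3 + 2 = 15
Critical path = longest path = max(29, 15) = 29

29


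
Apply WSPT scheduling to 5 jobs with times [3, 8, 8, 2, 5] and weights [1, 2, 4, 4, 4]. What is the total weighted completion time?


Compute p/w ratios and sort ascending (WSPT): [(2, 4), (5, 4), (8, 4), (3, 1), (8, 2)]
Compute weighted completion times:
  Job (p=2,w=4): C=2, w*C=4*2=8
  Job (p=5,w=4): C=7, w*C=4*7=28
  Job (p=8,w=4): C=15, w*C=4*15=60
  Job (p=3,w=1): C=18, w*C=1*18=18
  Job (p=8,w=2): C=26, w*C=2*26=52
Total weighted completion time = 166

166


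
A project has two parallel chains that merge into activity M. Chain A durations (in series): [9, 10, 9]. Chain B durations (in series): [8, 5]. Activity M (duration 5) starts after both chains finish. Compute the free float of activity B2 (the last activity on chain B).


ES(B2) = sum of predecessors on chain B = 8
EF(B2) = ES + duration = 8 + 5 = 13
Successor of B2 is M. ES(M) = max(sum(A), sum(B)) = max(28, 13) = 28
Free float = ES(successor) - EF(current) = 28 - 13 = 15

15


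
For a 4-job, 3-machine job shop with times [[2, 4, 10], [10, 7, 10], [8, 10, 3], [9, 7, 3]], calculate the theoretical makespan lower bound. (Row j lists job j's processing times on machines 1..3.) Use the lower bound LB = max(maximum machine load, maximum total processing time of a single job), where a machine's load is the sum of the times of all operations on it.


Machine loads:
  Machine 1: 2 + 10 + 8 + 9 = 29
  Machine 2: 4 + 7 + 10 + 7 = 28
  Machine 3: 10 + 10 + 3 + 3 = 26
Max machine load = 29
Job totals:
  Job 1: 16
  Job 2: 27
  Job 3: 21
  Job 4: 19
Max job total = 27
Lower bound = max(29, 27) = 29

29


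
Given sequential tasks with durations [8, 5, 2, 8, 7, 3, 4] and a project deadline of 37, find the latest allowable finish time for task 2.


LF(activity 2) = deadline - sum of successor durations
Successors: activities 3 through 7 with durations [2, 8, 7, 3, 4]
Sum of successor durations = 24
LF = 37 - 24 = 13

13


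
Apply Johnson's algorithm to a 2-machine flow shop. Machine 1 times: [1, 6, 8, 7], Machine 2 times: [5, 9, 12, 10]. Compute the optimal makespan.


Apply Johnson's rule:
  Group 1 (a <= b): [(1, 1, 5), (2, 6, 9), (4, 7, 10), (3, 8, 12)]
  Group 2 (a > b): []
Optimal job order: [1, 2, 4, 3]
Schedule:
  Job 1: M1 done at 1, M2 done at 6
  Job 2: M1 done at 7, M2 done at 16
  Job 4: M1 done at 14, M2 done at 26
  Job 3: M1 done at 22, M2 done at 38
Makespan = 38

38


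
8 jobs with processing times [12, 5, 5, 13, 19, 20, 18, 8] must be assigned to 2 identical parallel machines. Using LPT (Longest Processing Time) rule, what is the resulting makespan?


Sort jobs in decreasing order (LPT): [20, 19, 18, 13, 12, 8, 5, 5]
Assign each job to the least loaded machine:
  Machine 1: jobs [20, 13, 12, 5], load = 50
  Machine 2: jobs [19, 18, 8, 5], load = 50
Makespan = max load = 50

50


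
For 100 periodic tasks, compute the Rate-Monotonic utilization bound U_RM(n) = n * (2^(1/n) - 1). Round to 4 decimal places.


Compute 2^(1/100) = 1.0069555501
Subtract 1: 1.0069555501 - 1 = 0.0069555501
Multiply by n: 100 * 0.0069555501 = 0.6955550100
Round to 4 dp: 0.6956

0.6956


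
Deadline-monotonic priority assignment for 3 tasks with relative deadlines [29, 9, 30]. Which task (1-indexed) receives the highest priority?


Sort tasks by relative deadline (ascending):
  Task 2: deadline = 9
  Task 1: deadline = 29
  Task 3: deadline = 30
Priority order (highest first): [2, 1, 3]
Highest priority task = 2

2


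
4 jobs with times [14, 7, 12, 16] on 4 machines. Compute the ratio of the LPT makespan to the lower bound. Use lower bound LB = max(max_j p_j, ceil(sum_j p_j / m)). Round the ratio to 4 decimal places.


LPT order: [16, 14, 12, 7]
Machine loads after assignment: [16, 14, 12, 7]
LPT makespan = 16
Lower bound = max(max_job, ceil(total/4)) = max(16, 13) = 16
Ratio = 16 / 16 = 1.0

1.0


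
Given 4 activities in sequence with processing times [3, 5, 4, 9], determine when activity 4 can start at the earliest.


Activity 4 starts after activities 1 through 3 complete.
Predecessor durations: [3, 5, 4]
ES = 3 + 5 + 4 = 12

12


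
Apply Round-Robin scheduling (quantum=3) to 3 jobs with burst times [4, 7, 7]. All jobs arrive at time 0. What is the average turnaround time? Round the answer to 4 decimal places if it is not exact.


Time quantum = 3
Execution trace:
  J1 runs 3 units, time = 3
  J2 runs 3 units, time = 6
  J3 runs 3 units, time = 9
  J1 runs 1 units, time = 10
  J2 runs 3 units, time = 13
  J3 runs 3 units, time = 16
  J2 runs 1 units, time = 17
  J3 runs 1 units, time = 18
Finish times: [10, 17, 18]
Average turnaround = 45/3 = 15.0

15.0


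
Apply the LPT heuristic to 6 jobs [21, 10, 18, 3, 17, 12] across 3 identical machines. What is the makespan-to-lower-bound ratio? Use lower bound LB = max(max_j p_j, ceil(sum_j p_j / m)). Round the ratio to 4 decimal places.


LPT order: [21, 18, 17, 12, 10, 3]
Machine loads after assignment: [24, 28, 29]
LPT makespan = 29
Lower bound = max(max_job, ceil(total/3)) = max(21, 27) = 27
Ratio = 29 / 27 = 1.0741

1.0741


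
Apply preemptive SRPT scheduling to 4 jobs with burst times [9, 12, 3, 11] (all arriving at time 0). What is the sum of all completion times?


Since all jobs arrive at t=0, SRPT equals SPT ordering.
SPT order: [3, 9, 11, 12]
Completion times:
  Job 1: p=3, C=3
  Job 2: p=9, C=12
  Job 3: p=11, C=23
  Job 4: p=12, C=35
Total completion time = 3 + 12 + 23 + 35 = 73

73


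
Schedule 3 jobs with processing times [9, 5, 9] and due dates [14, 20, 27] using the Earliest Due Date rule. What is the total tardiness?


Sort by due date (EDD order): [(9, 14), (5, 20), (9, 27)]
Compute completion times and tardiness:
  Job 1: p=9, d=14, C=9, tardiness=max(0,9-14)=0
  Job 2: p=5, d=20, C=14, tardiness=max(0,14-20)=0
  Job 3: p=9, d=27, C=23, tardiness=max(0,23-27)=0
Total tardiness = 0

0


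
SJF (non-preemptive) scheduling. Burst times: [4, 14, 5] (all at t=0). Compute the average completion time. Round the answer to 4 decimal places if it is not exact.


SJF order (ascending): [4, 5, 14]
Completion times:
  Job 1: burst=4, C=4
  Job 2: burst=5, C=9
  Job 3: burst=14, C=23
Average completion = 36/3 = 12.0

12.0


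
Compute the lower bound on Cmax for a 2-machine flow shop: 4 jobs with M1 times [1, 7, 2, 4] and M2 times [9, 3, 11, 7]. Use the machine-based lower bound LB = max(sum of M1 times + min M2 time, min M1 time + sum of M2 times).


LB1 = sum(M1 times) + min(M2 times) = 14 + 3 = 17
LB2 = min(M1 times) + sum(M2 times) = 1 + 30 = 31
Lower bound = max(LB1, LB2) = max(17, 31) = 31

31


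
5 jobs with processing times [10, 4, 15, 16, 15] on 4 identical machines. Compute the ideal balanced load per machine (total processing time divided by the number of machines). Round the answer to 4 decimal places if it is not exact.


Total processing time = 10 + 4 + 15 + 16 + 15 = 60
Number of machines = 4
Ideal balanced load = 60 / 4 = 15.0

15.0


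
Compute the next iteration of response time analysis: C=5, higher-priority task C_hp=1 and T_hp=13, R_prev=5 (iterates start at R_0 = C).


R_next = C + ceil(R_prev / T_hp) * C_hp
ceil(5 / 13) = ceil(0.3846) = 1
Interference = 1 * 1 = 1
R_next = 5 + 1 = 6

6


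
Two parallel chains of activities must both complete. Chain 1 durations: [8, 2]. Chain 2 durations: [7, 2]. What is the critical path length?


Path A total = 8 + 2 = 10
Path B total = 7 + 2 = 9
Critical path = longest path = max(10, 9) = 10

10


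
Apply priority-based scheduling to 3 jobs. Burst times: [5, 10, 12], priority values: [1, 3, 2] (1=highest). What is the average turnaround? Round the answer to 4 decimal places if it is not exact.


Sort by priority (ascending = highest first):
Order: [(1, 5), (2, 12), (3, 10)]
Completion times:
  Priority 1, burst=5, C=5
  Priority 2, burst=12, C=17
  Priority 3, burst=10, C=27
Average turnaround = 49/3 = 16.3333

16.3333


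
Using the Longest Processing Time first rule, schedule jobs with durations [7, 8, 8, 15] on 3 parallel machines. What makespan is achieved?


Sort jobs in decreasing order (LPT): [15, 8, 8, 7]
Assign each job to the least loaded machine:
  Machine 1: jobs [15], load = 15
  Machine 2: jobs [8, 7], load = 15
  Machine 3: jobs [8], load = 8
Makespan = max load = 15

15


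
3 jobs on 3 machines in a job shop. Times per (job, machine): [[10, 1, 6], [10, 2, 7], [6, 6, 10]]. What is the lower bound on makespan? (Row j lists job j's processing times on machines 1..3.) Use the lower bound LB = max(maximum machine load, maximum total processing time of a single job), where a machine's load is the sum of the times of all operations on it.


Machine loads:
  Machine 1: 10 + 10 + 6 = 26
  Machine 2: 1 + 2 + 6 = 9
  Machine 3: 6 + 7 + 10 = 23
Max machine load = 26
Job totals:
  Job 1: 17
  Job 2: 19
  Job 3: 22
Max job total = 22
Lower bound = max(26, 22) = 26

26


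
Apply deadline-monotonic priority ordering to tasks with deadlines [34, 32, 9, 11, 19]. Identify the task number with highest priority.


Sort tasks by relative deadline (ascending):
  Task 3: deadline = 9
  Task 4: deadline = 11
  Task 5: deadline = 19
  Task 2: deadline = 32
  Task 1: deadline = 34
Priority order (highest first): [3, 4, 5, 2, 1]
Highest priority task = 3

3


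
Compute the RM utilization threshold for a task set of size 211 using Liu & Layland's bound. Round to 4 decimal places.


Compute 2^(1/211) = 1.0032904594
Subtract 1: 1.0032904594 - 1 = 0.0032904594
Multiply by n: 211 * 0.0032904594 = 0.6942869334
Round to 4 dp: 0.6943

0.6943


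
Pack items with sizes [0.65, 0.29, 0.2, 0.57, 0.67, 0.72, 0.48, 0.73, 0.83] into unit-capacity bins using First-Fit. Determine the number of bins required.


Place items sequentially using First-Fit:
  Item 0.65 -> new Bin 1
  Item 0.29 -> Bin 1 (now 0.94)
  Item 0.2 -> new Bin 2
  Item 0.57 -> Bin 2 (now 0.77)
  Item 0.67 -> new Bin 3
  Item 0.72 -> new Bin 4
  Item 0.48 -> new Bin 5
  Item 0.73 -> new Bin 6
  Item 0.83 -> new Bin 7
Total bins used = 7

7


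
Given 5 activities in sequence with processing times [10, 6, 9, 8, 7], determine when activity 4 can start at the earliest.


Activity 4 starts after activities 1 through 3 complete.
Predecessor durations: [10, 6, 9]
ES = 10 + 6 + 9 = 25

25


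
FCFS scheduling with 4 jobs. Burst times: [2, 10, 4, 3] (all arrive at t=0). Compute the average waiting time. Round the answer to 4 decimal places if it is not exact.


FCFS order (as given): [2, 10, 4, 3]
Waiting times:
  Job 1: wait = 0
  Job 2: wait = 2
  Job 3: wait = 12
  Job 4: wait = 16
Sum of waiting times = 30
Average waiting time = 30/4 = 7.5

7.5


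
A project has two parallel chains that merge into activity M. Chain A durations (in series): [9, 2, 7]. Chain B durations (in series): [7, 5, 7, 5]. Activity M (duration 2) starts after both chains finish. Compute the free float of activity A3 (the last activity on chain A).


ES(A3) = sum of predecessors on chain A = 11
EF(A3) = ES + duration = 11 + 7 = 18
Successor of A3 is M. ES(M) = max(sum(A), sum(B)) = max(18, 24) = 24
Free float = ES(successor) - EF(current) = 24 - 18 = 6

6


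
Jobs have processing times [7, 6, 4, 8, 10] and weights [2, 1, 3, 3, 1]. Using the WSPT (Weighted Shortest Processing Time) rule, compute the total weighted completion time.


Compute p/w ratios and sort ascending (WSPT): [(4, 3), (8, 3), (7, 2), (6, 1), (10, 1)]
Compute weighted completion times:
  Job (p=4,w=3): C=4, w*C=3*4=12
  Job (p=8,w=3): C=12, w*C=3*12=36
  Job (p=7,w=2): C=19, w*C=2*19=38
  Job (p=6,w=1): C=25, w*C=1*25=25
  Job (p=10,w=1): C=35, w*C=1*35=35
Total weighted completion time = 146

146


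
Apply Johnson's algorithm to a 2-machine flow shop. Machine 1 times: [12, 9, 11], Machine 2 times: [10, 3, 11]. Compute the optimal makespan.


Apply Johnson's rule:
  Group 1 (a <= b): [(3, 11, 11)]
  Group 2 (a > b): [(1, 12, 10), (2, 9, 3)]
Optimal job order: [3, 1, 2]
Schedule:
  Job 3: M1 done at 11, M2 done at 22
  Job 1: M1 done at 23, M2 done at 33
  Job 2: M1 done at 32, M2 done at 36
Makespan = 36

36


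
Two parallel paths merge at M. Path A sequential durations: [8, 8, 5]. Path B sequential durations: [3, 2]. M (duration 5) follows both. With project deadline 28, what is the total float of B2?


Forward pass: ES(B2) = sum of predecessors on chain B = 3
EF = ES + duration = 3 + 2 = 5
Backward pass: LF(M) = deadline = 28; LS(M) = 28 - 5 = 23
LF(B2) = LS(M) - sum(successors on chain B) = 23 - 0 = 23
LS = LF - duration = 23 - 2 = 21
Total float = LS - ES = 21 - 3 = 18

18


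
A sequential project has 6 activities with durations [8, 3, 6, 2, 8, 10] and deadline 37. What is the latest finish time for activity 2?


LF(activity 2) = deadline - sum of successor durations
Successors: activities 3 through 6 with durations [6, 2, 8, 10]
Sum of successor durations = 26
LF = 37 - 26 = 11

11


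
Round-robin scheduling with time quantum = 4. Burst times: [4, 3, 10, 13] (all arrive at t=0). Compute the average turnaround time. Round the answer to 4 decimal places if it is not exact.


Time quantum = 4
Execution trace:
  J1 runs 4 units, time = 4
  J2 runs 3 units, time = 7
  J3 runs 4 units, time = 11
  J4 runs 4 units, time = 15
  J3 runs 4 units, time = 19
  J4 runs 4 units, time = 23
  J3 runs 2 units, time = 25
  J4 runs 4 units, time = 29
  J4 runs 1 units, time = 30
Finish times: [4, 7, 25, 30]
Average turnaround = 66/4 = 16.5

16.5


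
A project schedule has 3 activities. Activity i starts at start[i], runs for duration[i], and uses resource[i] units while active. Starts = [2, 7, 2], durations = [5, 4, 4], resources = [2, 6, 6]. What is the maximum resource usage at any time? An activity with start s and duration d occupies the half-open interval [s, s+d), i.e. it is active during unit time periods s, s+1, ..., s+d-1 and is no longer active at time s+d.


Each activity i is active on [start_i, start_i + duration_i).
Compute total resource usage per time slot:
  t=0: active resources = [], total = 0
  t=1: active resources = [], total = 0
  t=2: active resources = [2, 6], total = 8
  t=3: active resources = [2, 6], total = 8
  t=4: active resources = [2, 6], total = 8
  t=5: active resources = [2, 6], total = 8
  t=6: active resources = [2], total = 2
  t=7: active resources = [6], total = 6
  t=8: active resources = [6], total = 6
  t=9: active resources = [6], total = 6
  t=10: active resources = [6], total = 6
Peak resource demand = 8

8


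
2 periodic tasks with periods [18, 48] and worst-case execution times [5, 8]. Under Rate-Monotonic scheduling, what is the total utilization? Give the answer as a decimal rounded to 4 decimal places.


Compute individual utilizations (exact fractions):
  Task 1: C/T = 5/18 (approx. 0.2778)
  Task 2: C/T = 8/48 = 1/6 (approx. 0.1667)
Total utilization U = 5/18 + 1/6 = 4/9
Rounded to 4 decimal places: U = 0.4444
RM (Liu & Layland) bound for 2 tasks = 0.828427; compare with U = 4/9 (approx. 0.444444)
U <= bound, so schedulable by RM sufficient condition.

0.4444


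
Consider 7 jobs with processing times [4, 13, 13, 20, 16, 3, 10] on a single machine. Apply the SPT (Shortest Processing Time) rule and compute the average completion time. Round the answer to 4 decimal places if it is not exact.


Sort jobs by processing time (SPT order): [3, 4, 10, 13, 13, 16, 20]
Compute completion times sequentially:
  Job 1: processing = 3, completes at 3
  Job 2: processing = 4, completes at 7
  Job 3: processing = 10, completes at 17
  Job 4: processing = 13, completes at 30
  Job 5: processing = 13, completes at 43
  Job 6: processing = 16, completes at 59
  Job 7: processing = 20, completes at 79
Sum of completion times = 238
Average completion time = 238/7 = 34.0

34.0


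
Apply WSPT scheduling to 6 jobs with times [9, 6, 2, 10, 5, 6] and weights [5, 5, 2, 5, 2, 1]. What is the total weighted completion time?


Compute p/w ratios and sort ascending (WSPT): [(2, 2), (6, 5), (9, 5), (10, 5), (5, 2), (6, 1)]
Compute weighted completion times:
  Job (p=2,w=2): C=2, w*C=2*2=4
  Job (p=6,w=5): C=8, w*C=5*8=40
  Job (p=9,w=5): C=17, w*C=5*17=85
  Job (p=10,w=5): C=27, w*C=5*27=135
  Job (p=5,w=2): C=32, w*C=2*32=64
  Job (p=6,w=1): C=38, w*C=1*38=38
Total weighted completion time = 366

366
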